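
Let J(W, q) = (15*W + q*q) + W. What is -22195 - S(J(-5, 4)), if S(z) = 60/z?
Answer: -355105/16 ≈ -22194.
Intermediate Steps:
J(W, q) = q**2 + 16*W (J(W, q) = (15*W + q**2) + W = (q**2 + 15*W) + W = q**2 + 16*W)
-22195 - S(J(-5, 4)) = -22195 - 60/(4**2 + 16*(-5)) = -22195 - 60/(16 - 80) = -22195 - 60/(-64) = -22195 - 60*(-1)/64 = -22195 - 1*(-15/16) = -22195 + 15/16 = -355105/16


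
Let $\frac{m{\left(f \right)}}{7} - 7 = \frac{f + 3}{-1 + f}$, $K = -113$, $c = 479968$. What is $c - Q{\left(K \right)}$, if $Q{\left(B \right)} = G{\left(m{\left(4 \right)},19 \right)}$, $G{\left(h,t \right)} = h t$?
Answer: $\frac{1436180}{3} \approx 4.7873 \cdot 10^{5}$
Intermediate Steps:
$m{\left(f \right)} = 49 + \frac{7 \left(3 + f\right)}{-1 + f}$ ($m{\left(f \right)} = 49 + 7 \frac{f + 3}{-1 + f} = 49 + 7 \frac{3 + f}{-1 + f} = 49 + \frac{7 \left(3 + f\right)}{-1 + f}$)
$Q{\left(B \right)} = \frac{3724}{3}$ ($Q{\left(B \right)} = \frac{28 \left(-1 + 2 \cdot 4\right)}{-1 + 4} \cdot 19 = \frac{28 \left(-1 + 8\right)}{3} \cdot 19 = 28 \cdot \frac{1}{3} \cdot 7 \cdot 19 = \frac{196}{3} \cdot 19 = \frac{3724}{3}$)
$c - Q{\left(K \right)} = 479968 - \frac{3724}{3} = \frac{1436180}{3}$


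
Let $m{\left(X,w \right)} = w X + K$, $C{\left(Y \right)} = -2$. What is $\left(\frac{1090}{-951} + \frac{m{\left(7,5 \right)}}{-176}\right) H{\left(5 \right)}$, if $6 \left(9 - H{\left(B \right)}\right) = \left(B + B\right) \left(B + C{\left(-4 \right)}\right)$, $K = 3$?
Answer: $- \frac{113989}{20922} \approx -5.4483$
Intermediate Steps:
$m{\left(X,w \right)} = 3 + X w$ ($m{\left(X,w \right)} = w X + 3 = X w + 3 = 3 + X w$)
$H{\left(B \right)} = 9 - \frac{B \left(-2 + B\right)}{3}$ ($H{\left(B \right)} = 9 - \frac{\left(B + B\right) \left(B - 2\right)}{6} = 9 - \frac{2 B \left(-2 + B\right)}{6} = 9 - \frac{B \left(-2 + B\right)}{3}$)
$\left(\frac{1090}{-951} + \frac{m{\left(7,5 \right)}}{-176}\right) H{\left(5 \right)} = \left(\frac{1090}{-951} + \frac{3 + 7 \cdot 5}{-176}\right) \left(9 - \frac{5^{2}}{3} + \frac{2}{3} \cdot 5\right) = \left(1090 \left(- \frac{1}{951}\right) + \left(3 + 35\right) \left(- \frac{1}{176}\right)\right) \left(9 - \frac{25}{3} + \frac{10}{3}\right) = \left(- \frac{1090}{951} + 38 \left(- \frac{1}{176}\right)\right) \left(9 - \frac{25}{3} + \frac{10}{3}\right) = \left(- \frac{1090}{951} - \frac{19}{88}\right) 4 = \left(- \frac{113989}{83688}\right) 4 = - \frac{113989}{20922}$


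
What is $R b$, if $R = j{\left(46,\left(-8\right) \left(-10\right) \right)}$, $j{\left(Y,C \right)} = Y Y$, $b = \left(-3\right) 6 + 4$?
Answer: $-29624$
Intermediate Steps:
$b = -14$ ($b = -18 + 4 = -14$)
$j{\left(Y,C \right)} = Y^{2}$
$R = 2116$ ($R = 46^{2} = 2116$)
$R b = 2116 \left(-14\right) = -29624$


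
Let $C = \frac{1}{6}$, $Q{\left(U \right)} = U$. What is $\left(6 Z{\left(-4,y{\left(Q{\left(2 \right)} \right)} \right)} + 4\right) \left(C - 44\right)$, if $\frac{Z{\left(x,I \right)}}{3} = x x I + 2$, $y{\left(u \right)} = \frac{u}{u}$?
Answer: $- \frac{43132}{3} \approx -14377.0$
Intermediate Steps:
$y{\left(u \right)} = 1$
$Z{\left(x,I \right)} = 6 + 3 I x^{2}$ ($Z{\left(x,I \right)} = 3 \left(x x I + 2\right) = 3 \left(x^{2} I + 2\right) = 3 \left(I x^{2} + 2\right) = 3 \left(2 + I x^{2}\right) = 6 + 3 I x^{2}$)
$C = \frac{1}{6} \approx 0.16667$
$\left(6 Z{\left(-4,y{\left(Q{\left(2 \right)} \right)} \right)} + 4\right) \left(C - 44\right) = \left(6 \left(6 + 3 \cdot 1 \left(-4\right)^{2}\right) + 4\right) \left(\frac{1}{6} - 44\right) = \left(6 \left(6 + 3 \cdot 1 \cdot 16\right) + 4\right) \left(- \frac{263}{6}\right) = \left(6 \left(6 + 48\right) + 4\right) \left(- \frac{263}{6}\right) = \left(6 \cdot 54 + 4\right) \left(- \frac{263}{6}\right) = \left(324 + 4\right) \left(- \frac{263}{6}\right) = 328 \left(- \frac{263}{6}\right) = - \frac{43132}{3}$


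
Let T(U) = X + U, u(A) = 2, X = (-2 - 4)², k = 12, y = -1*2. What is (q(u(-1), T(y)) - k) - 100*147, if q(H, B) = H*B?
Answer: -14644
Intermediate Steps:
y = -2
X = 36 (X = (-6)² = 36)
T(U) = 36 + U
q(H, B) = B*H
(q(u(-1), T(y)) - k) - 100*147 = ((36 - 2)*2 - 1*12) - 100*147 = (34*2 - 12) - 14700 = (68 - 12) - 14700 = 56 - 14700 = -14644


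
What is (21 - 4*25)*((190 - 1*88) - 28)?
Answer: -5846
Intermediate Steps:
(21 - 4*25)*((190 - 1*88) - 28) = (21 - 100)*((190 - 88) - 28) = -79*(102 - 28) = -79*74 = -5846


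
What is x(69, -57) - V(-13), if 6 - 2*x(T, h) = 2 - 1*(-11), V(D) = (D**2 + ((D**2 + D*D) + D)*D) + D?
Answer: 8131/2 ≈ 4065.5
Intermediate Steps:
V(D) = D + D**2 + D*(D + 2*D**2) (V(D) = (D**2 + ((D**2 + D**2) + D)*D) + D = (D**2 + (2*D**2 + D)*D) + D = (D**2 + (D + 2*D**2)*D) + D = (D**2 + D*(D + 2*D**2)) + D = D + D**2 + D*(D + 2*D**2))
x(T, h) = -7/2 (x(T, h) = 3 - (2 - 1*(-11))/2 = 3 - (2 + 11)/2 = 3 - 1/2*13 = 3 - 13/2 = -7/2)
x(69, -57) - V(-13) = -7/2 - (-13)*(1 + 2*(-13) + 2*(-13)**2) = -7/2 - (-13)*(1 - 26 + 2*169) = -7/2 - (-13)*(1 - 26 + 338) = -7/2 - (-13)*313 = -7/2 - 1*(-4069) = -7/2 + 4069 = 8131/2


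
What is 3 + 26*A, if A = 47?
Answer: 1225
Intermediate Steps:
3 + 26*A = 3 + 26*47 = 3 + 1222 = 1225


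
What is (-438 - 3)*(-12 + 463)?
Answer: -198891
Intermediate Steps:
(-438 - 3)*(-12 + 463) = -441*451 = -198891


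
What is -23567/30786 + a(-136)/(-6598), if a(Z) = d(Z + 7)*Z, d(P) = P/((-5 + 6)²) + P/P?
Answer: -345708877/101563014 ≈ -3.4039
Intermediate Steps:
d(P) = 1 + P (d(P) = P/(1²) + 1 = P/1 + 1 = P*1 + 1 = P + 1 = 1 + P)
a(Z) = Z*(8 + Z) (a(Z) = (1 + (Z + 7))*Z = (1 + (7 + Z))*Z = (8 + Z)*Z = Z*(8 + Z))
-23567/30786 + a(-136)/(-6598) = -23567/30786 - 136*(8 - 136)/(-6598) = -23567*1/30786 - 136*(-128)*(-1/6598) = -23567/30786 + 17408*(-1/6598) = -23567/30786 - 8704/3299 = -345708877/101563014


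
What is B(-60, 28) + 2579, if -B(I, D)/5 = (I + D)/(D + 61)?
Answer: 229691/89 ≈ 2580.8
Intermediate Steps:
B(I, D) = -5*(D + I)/(61 + D) (B(I, D) = -5*(I + D)/(D + 61) = -5*(D + I)/(61 + D))
B(-60, 28) + 2579 = 5*(-1*28 - 1*(-60))/(61 + 28) + 2579 = 5*(-28 + 60)/89 + 2579 = 5*(1/89)*32 + 2579 = 160/89 + 2579 = 229691/89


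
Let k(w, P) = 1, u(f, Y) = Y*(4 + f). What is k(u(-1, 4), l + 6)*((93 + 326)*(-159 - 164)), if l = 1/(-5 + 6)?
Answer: -135337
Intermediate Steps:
l = 1 (l = 1/1 = 1)
k(u(-1, 4), l + 6)*((93 + 326)*(-159 - 164)) = 1*((93 + 326)*(-159 - 164)) = 1*(419*(-323)) = 1*(-135337) = -135337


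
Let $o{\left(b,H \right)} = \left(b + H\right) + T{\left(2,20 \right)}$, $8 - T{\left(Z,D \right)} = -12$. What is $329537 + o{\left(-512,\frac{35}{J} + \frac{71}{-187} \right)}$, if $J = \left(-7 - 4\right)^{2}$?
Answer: $\frac{676845379}{2057} \approx 3.2905 \cdot 10^{5}$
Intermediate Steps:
$T{\left(Z,D \right)} = 20$ ($T{\left(Z,D \right)} = 8 - -12 = 8 + 12 = 20$)
$J = 121$ ($J = \left(-7 - 4\right)^{2} = \left(-11\right)^{2} = 121$)
$o{\left(b,H \right)} = 20 + H + b$ ($o{\left(b,H \right)} = \left(b + H\right) + 20 = \left(H + b\right) + 20 = 20 + H + b$)
$329537 + o{\left(-512,\frac{35}{J} + \frac{71}{-187} \right)} = 329537 + \left(20 + \left(\frac{35}{121} + \frac{71}{-187}\right) - 512\right) = 329537 + \left(20 + \left(35 \cdot \frac{1}{121} + 71 \left(- \frac{1}{187}\right)\right) - 512\right) = 329537 + \left(20 + \left(\frac{35}{121} - \frac{71}{187}\right) - 512\right) = 329537 - \frac{1012230}{2057} = \frac{676845379}{2057}$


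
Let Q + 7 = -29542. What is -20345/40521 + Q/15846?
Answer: -12989247/5487998 ≈ -2.3668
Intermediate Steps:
Q = -29549 (Q = -7 - 29542 = -29549)
-20345/40521 + Q/15846 = -20345/40521 - 29549/15846 = -20345*1/40521 - 29549*1/15846 = -1565/3117 - 29549/15846 = -12989247/5487998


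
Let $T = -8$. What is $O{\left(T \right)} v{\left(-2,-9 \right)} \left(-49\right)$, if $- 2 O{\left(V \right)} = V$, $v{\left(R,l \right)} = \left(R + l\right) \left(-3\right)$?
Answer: $-6468$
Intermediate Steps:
$v{\left(R,l \right)} = - 3 R - 3 l$
$O{\left(V \right)} = - \frac{V}{2}$
$O{\left(T \right)} v{\left(-2,-9 \right)} \left(-49\right) = \left(- \frac{1}{2}\right) \left(-8\right) \left(\left(-3\right) \left(-2\right) - -27\right) \left(-49\right) = 4 \left(6 + 27\right) \left(-49\right) = 4 \cdot 33 \left(-49\right) = 132 \left(-49\right) = -6468$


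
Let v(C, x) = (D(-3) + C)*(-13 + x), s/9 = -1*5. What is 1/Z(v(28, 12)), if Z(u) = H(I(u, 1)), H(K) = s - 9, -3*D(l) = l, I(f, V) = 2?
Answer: -1/54 ≈ -0.018519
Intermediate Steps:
D(l) = -l/3
s = -45 (s = 9*(-1*5) = 9*(-5) = -45)
H(K) = -54 (H(K) = -45 - 9 = -54)
v(C, x) = (1 + C)*(-13 + x) (v(C, x) = (-⅓*(-3) + C)*(-13 + x) = (1 + C)*(-13 + x))
Z(u) = -54
1/Z(v(28, 12)) = 1/(-54) = -1/54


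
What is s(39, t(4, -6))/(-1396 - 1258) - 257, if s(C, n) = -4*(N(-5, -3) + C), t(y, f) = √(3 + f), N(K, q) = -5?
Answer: -340971/1327 ≈ -256.95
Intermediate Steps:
s(C, n) = 20 - 4*C (s(C, n) = -4*(-5 + C) = 20 - 4*C)
s(39, t(4, -6))/(-1396 - 1258) - 257 = (20 - 4*39)/(-1396 - 1258) - 257 = (20 - 156)/(-2654) - 257 = -136*(-1/2654) - 257 = 68/1327 - 257 = -340971/1327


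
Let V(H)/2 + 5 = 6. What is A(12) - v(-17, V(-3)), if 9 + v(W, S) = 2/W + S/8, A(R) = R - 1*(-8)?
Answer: 1963/68 ≈ 28.868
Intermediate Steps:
A(R) = 8 + R (A(R) = R + 8 = 8 + R)
V(H) = 2 (V(H) = -10 + 2*6 = -10 + 12 = 2)
v(W, S) = -9 + 2/W + S/8 (v(W, S) = -9 + (2/W + S/8) = -9 + 2/W + S/8)
A(12) - v(-17, V(-3)) = (8 + 12) - (-9 + 2/(-17) + (⅛)*2) = 20 - (-9 + 2*(-1/17) + ¼) = 20 - (-9 - 2/17 + ¼) = 20 - 1*(-603/68) = 20 + 603/68 = 1963/68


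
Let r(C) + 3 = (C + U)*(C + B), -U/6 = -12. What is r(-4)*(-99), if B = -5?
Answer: 60885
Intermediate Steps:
U = 72 (U = -6*(-12) = 72)
r(C) = -3 + (-5 + C)*(72 + C) (r(C) = -3 + (C + 72)*(C - 5) = -3 + (72 + C)*(-5 + C) = -3 + (-5 + C)*(72 + C))
r(-4)*(-99) = (-363 + (-4)**2 + 67*(-4))*(-99) = (-363 + 16 - 268)*(-99) = -615*(-99) = 60885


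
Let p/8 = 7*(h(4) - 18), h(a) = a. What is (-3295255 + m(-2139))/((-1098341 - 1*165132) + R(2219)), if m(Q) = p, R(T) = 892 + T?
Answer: 3296039/1260362 ≈ 2.6152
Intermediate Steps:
p = -784 (p = 8*(7*(4 - 18)) = 8*(7*(-14)) = 8*(-98) = -784)
m(Q) = -784
(-3295255 + m(-2139))/((-1098341 - 1*165132) + R(2219)) = (-3295255 - 784)/((-1098341 - 1*165132) + (892 + 2219)) = -3296039/((-1098341 - 165132) + 3111) = -3296039/(-1263473 + 3111) = -3296039/(-1260362) = -3296039*(-1/1260362) = 3296039/1260362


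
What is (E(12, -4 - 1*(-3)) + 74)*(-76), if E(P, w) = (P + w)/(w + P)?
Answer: -5700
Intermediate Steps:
E(P, w) = 1 (E(P, w) = (P + w)/(P + w) = 1)
(E(12, -4 - 1*(-3)) + 74)*(-76) = (1 + 74)*(-76) = 75*(-76) = -5700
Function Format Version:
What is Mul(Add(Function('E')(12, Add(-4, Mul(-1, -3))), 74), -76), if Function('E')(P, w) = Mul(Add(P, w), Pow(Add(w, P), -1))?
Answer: -5700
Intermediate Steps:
Function('E')(P, w) = 1 (Function('E')(P, w) = Mul(Add(P, w), Pow(Add(P, w), -1)) = 1)
Mul(Add(Function('E')(12, Add(-4, Mul(-1, -3))), 74), -76) = Mul(Add(1, 74), -76) = Mul(75, -76) = -5700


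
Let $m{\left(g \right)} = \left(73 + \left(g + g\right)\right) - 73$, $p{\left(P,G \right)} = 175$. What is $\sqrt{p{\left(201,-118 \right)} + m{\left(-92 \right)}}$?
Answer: $3 i \approx 3.0 i$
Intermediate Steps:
$m{\left(g \right)} = 2 g$ ($m{\left(g \right)} = \left(73 + 2 g\right) - 73 = 2 g$)
$\sqrt{p{\left(201,-118 \right)} + m{\left(-92 \right)}} = \sqrt{175 + 2 \left(-92\right)} = \sqrt{175 - 184} = \sqrt{-9} = 3 i$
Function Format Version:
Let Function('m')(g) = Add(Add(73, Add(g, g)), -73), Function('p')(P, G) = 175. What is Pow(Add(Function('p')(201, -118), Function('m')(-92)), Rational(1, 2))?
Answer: Mul(3, I) ≈ Mul(3.0000, I)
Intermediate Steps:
Function('m')(g) = Mul(2, g) (Function('m')(g) = Add(Add(73, Mul(2, g)), -73) = Mul(2, g))
Pow(Add(Function('p')(201, -118), Function('m')(-92)), Rational(1, 2)) = Pow(Add(175, Mul(2, -92)), Rational(1, 2)) = Pow(Add(175, -184), Rational(1, 2)) = Pow(-9, Rational(1, 2)) = Mul(3, I)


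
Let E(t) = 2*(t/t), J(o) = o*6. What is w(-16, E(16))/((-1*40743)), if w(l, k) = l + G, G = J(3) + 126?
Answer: -128/40743 ≈ -0.0031416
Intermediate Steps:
J(o) = 6*o
E(t) = 2 (E(t) = 2*1 = 2)
G = 144 (G = 6*3 + 126 = 18 + 126 = 144)
w(l, k) = 144 + l (w(l, k) = l + 144 = 144 + l)
w(-16, E(16))/((-1*40743)) = (144 - 16)/((-1*40743)) = 128/(-40743) = 128*(-1/40743) = -128/40743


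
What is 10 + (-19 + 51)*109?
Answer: 3498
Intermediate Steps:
10 + (-19 + 51)*109 = 10 + 32*109 = 10 + 3488 = 3498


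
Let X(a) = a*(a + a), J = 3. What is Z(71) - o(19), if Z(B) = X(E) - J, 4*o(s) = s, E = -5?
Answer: 169/4 ≈ 42.250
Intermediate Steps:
X(a) = 2*a² (X(a) = a*(2*a) = 2*a²)
o(s) = s/4
Z(B) = 47 (Z(B) = 2*(-5)² - 1*3 = 2*25 - 3 = 50 - 3 = 47)
Z(71) - o(19) = 47 - 19/4 = 169/4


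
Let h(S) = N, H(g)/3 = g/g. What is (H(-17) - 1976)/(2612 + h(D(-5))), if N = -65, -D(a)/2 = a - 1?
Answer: -1973/2547 ≈ -0.77464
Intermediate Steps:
D(a) = 2 - 2*a (D(a) = -2*(a - 1) = -2*(-1 + a) = 2 - 2*a)
H(g) = 3 (H(g) = 3*(g/g) = 3*1 = 3)
h(S) = -65
(H(-17) - 1976)/(2612 + h(D(-5))) = (3 - 1976)/(2612 - 65) = -1973/2547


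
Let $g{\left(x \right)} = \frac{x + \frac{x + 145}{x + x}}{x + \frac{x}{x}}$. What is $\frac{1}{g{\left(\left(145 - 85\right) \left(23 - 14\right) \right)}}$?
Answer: $\frac{116856}{116777} \approx 1.0007$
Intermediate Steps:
$g{\left(x \right)} = \frac{x + \frac{145 + x}{2 x}}{1 + x}$ ($g{\left(x \right)} = \frac{x + \frac{145 + x}{2 x}}{x + 1} = \frac{x + \left(145 + x\right) \frac{1}{2 x}}{1 + x} = \frac{x + \frac{145 + x}{2 x}}{1 + x}$)
$\frac{1}{g{\left(\left(145 - 85\right) \left(23 - 14\right) \right)}} = \frac{1}{\frac{1}{2} \frac{1}{\left(145 - 85\right) \left(23 - 14\right)} \frac{1}{1 + \left(145 - 85\right) \left(23 - 14\right)} \left(145 + \left(145 - 85\right) \left(23 - 14\right) + 2 \left(\left(145 - 85\right) \left(23 - 14\right)\right)^{2}\right)} = \frac{1}{\frac{1}{2} \frac{1}{60 \cdot 9} \frac{1}{1 + 60 \cdot 9} \left(145 + 60 \cdot 9 + 2 \left(60 \cdot 9\right)^{2}\right)} = \frac{1}{\frac{1}{2} \cdot \frac{1}{540} \frac{1}{1 + 540} \left(145 + 540 + 2 \cdot 540^{2}\right)} = \frac{1}{\frac{1}{2} \cdot \frac{1}{540} \cdot \frac{1}{541} \left(145 + 540 + 2 \cdot 291600\right)} = \frac{1}{\frac{1}{2} \cdot \frac{1}{540} \cdot \frac{1}{541} \left(145 + 540 + 583200\right)} = \frac{1}{\frac{1}{2} \cdot \frac{1}{540} \cdot \frac{1}{541} \cdot 583885} = \frac{1}{\frac{116777}{116856}} = \frac{116856}{116777}$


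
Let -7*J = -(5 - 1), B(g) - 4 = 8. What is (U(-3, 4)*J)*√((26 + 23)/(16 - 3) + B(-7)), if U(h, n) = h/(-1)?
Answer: 12*√2665/91 ≈ 6.8075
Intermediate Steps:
U(h, n) = -h (U(h, n) = h*(-1) = -h)
B(g) = 12 (B(g) = 4 + 8 = 12)
J = 4/7 (J = -(-1)*(5 - 1)/7 = -(-1)*4/7 = -⅐*(-4) = 4/7 ≈ 0.57143)
(U(-3, 4)*J)*√((26 + 23)/(16 - 3) + B(-7)) = (-1*(-3)*(4/7))*√((26 + 23)/(16 - 3) + 12) = (3*(4/7))*√(49/13 + 12) = 12*√(49*(1/13) + 12)/7 = 12*√(49/13 + 12)/7 = 12*√(205/13)/7 = 12*(√2665/13)/7 = 12*√2665/91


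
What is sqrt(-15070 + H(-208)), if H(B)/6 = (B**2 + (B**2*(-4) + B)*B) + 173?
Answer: 4*sqrt(13529939) ≈ 14713.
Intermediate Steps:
H(B) = 1038 + 6*B**2 + 6*B*(B - 4*B**2) (H(B) = 6*((B**2 + (B**2*(-4) + B)*B) + 173) = 6*((B**2 + (-4*B**2 + B)*B) + 173) = 6*((B**2 + (B - 4*B**2)*B) + 173) = 6*((B**2 + B*(B - 4*B**2)) + 173) = 6*(173 + B**2 + B*(B - 4*B**2)) = 1038 + 6*B**2 + 6*B*(B - 4*B**2))
sqrt(-15070 + H(-208)) = sqrt(-15070 + (1038 - 24*(-208)**3 + 12*(-208)**2)) = sqrt(-15070 + (1038 - 24*(-8998912) + 12*43264)) = sqrt(-15070 + (1038 + 215973888 + 519168)) = sqrt(-15070 + 216494094) = sqrt(216479024) = 4*sqrt(13529939)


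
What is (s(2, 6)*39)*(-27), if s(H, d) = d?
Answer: -6318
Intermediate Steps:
(s(2, 6)*39)*(-27) = (6*39)*(-27) = 234*(-27) = -6318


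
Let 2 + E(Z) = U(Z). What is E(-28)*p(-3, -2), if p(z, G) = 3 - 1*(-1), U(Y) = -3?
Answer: -20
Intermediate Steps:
p(z, G) = 4 (p(z, G) = 3 + 1 = 4)
E(Z) = -5 (E(Z) = -2 - 3 = -5)
E(-28)*p(-3, -2) = -5*4 = -20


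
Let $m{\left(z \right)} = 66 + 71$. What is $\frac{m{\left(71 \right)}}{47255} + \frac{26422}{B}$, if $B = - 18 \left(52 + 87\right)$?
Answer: $- \frac{624114418}{59116005} \approx -10.557$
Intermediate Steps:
$m{\left(z \right)} = 137$
$B = -2502$ ($B = \left(-18\right) 139 = -2502$)
$\frac{m{\left(71 \right)}}{47255} + \frac{26422}{B} = \frac{137}{47255} + \frac{26422}{-2502} = 137 \cdot \frac{1}{47255} + 26422 \left(- \frac{1}{2502}\right) = \frac{137}{47255} - \frac{13211}{1251} = - \frac{624114418}{59116005}$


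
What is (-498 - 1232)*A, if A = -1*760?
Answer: 1314800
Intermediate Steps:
A = -760
(-498 - 1232)*A = (-498 - 1232)*(-760) = -1730*(-760) = 1314800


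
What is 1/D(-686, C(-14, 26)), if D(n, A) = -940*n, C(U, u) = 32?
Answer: 1/644840 ≈ 1.5508e-6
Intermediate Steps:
1/D(-686, C(-14, 26)) = 1/(-940*(-686)) = 1/644840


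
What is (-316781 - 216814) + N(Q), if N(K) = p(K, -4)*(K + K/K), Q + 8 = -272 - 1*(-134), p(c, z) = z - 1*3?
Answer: -532580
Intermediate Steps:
p(c, z) = -3 + z (p(c, z) = z - 3 = -3 + z)
Q = -146 (Q = -8 + (-272 - 1*(-134)) = -8 + (-272 + 134) = -8 - 138 = -146)
N(K) = -7 - 7*K (N(K) = (-3 - 4)*(K + K/K) = -7*(K + 1) = -7*(1 + K) = -7 - 7*K)
(-316781 - 216814) + N(Q) = (-316781 - 216814) + (-7 - 7*(-146)) = -533595 + (-7 + 1022) = -533595 + 1015 = -532580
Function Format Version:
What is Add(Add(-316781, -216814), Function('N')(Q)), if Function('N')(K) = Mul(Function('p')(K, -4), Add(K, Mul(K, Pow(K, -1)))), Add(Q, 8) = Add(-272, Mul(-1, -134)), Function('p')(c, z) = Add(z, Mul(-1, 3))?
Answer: -532580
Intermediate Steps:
Function('p')(c, z) = Add(-3, z) (Function('p')(c, z) = Add(z, -3) = Add(-3, z))
Q = -146 (Q = Add(-8, Add(-272, Mul(-1, -134))) = Add(-8, Add(-272, 134)) = Add(-8, -138) = -146)
Function('N')(K) = Add(-7, Mul(-7, K)) (Function('N')(K) = Mul(Add(-3, -4), Add(K, Mul(K, Pow(K, -1)))) = Mul(-7, Add(K, 1)) = Mul(-7, Add(1, K)) = Add(-7, Mul(-7, K)))
Add(Add(-316781, -216814), Function('N')(Q)) = Add(Add(-316781, -216814), Add(-7, Mul(-7, -146))) = Add(-533595, Add(-7, 1022)) = Add(-533595, 1015) = -532580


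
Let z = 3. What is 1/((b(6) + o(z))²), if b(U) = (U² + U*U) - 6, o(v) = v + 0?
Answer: 1/4761 ≈ 0.00021004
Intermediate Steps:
o(v) = v
b(U) = -6 + 2*U² (b(U) = (U² + U²) - 6 = 2*U² - 6 = -6 + 2*U²)
1/((b(6) + o(z))²) = 1/(((-6 + 2*6²) + 3)²) = 1/(((-6 + 2*36) + 3)²) = 1/(((-6 + 72) + 3)²) = 1/((66 + 3)²) = 1/(69²) = 1/4761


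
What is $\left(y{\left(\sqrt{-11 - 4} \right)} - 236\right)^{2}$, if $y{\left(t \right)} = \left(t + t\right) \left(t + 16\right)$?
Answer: $55396 - 17024 i \sqrt{15} \approx 55396.0 - 65934.0 i$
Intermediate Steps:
$y{\left(t \right)} = 2 t \left(16 + t\right)$
$\left(y{\left(\sqrt{-11 - 4} \right)} - 236\right)^{2} = \left(2 \sqrt{-11 - 4} \left(16 + \sqrt{-11 - 4}\right) - 236\right)^{2} = \left(2 \sqrt{-15} \left(16 + \sqrt{-15}\right) - 236\right)^{2} = \left(2 i \sqrt{15} \left(16 + i \sqrt{15}\right) - 236\right)^{2} = \left(-236 + 2 i \sqrt{15} \left(16 + i \sqrt{15}\right)\right)^{2}$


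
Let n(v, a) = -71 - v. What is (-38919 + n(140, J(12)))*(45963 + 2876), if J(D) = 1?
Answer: -1911070070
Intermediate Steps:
(-38919 + n(140, J(12)))*(45963 + 2876) = (-38919 + (-71 - 1*140))*(45963 + 2876) = (-38919 + (-71 - 140))*48839 = (-38919 - 211)*48839 = -39130*48839 = -1911070070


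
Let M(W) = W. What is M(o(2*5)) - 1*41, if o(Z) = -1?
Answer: -42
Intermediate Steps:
M(o(2*5)) - 1*41 = -1 - 1*41 = -1 - 41 = -42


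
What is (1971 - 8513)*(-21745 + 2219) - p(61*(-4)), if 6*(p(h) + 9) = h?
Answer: 383217425/3 ≈ 1.2774e+8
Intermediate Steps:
p(h) = -9 + h/6
(1971 - 8513)*(-21745 + 2219) - p(61*(-4)) = (1971 - 8513)*(-21745 + 2219) - (-9 + (61*(-4))/6) = -6542*(-19526) - (-9 + (⅙)*(-244)) = 127739092 - (-9 - 122/3) = 127739092 - 1*(-149/3) = 127739092 + 149/3 = 383217425/3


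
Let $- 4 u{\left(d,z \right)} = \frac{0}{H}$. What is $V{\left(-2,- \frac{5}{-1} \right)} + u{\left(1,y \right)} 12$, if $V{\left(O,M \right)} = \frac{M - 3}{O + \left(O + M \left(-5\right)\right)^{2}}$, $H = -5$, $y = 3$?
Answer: $\frac{2}{727} \approx 0.002751$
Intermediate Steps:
$u{\left(d,z \right)} = 0$ ($u{\left(d,z \right)} = - \frac{0 \frac{1}{-5}}{4} = - \frac{0 \left(- \frac{1}{5}\right)}{4} = \left(- \frac{1}{4}\right) 0 = 0$)
$V{\left(O,M \right)} = \frac{-3 + M}{O + \left(O - 5 M\right)^{2}}$
$V{\left(-2,- \frac{5}{-1} \right)} + u{\left(1,y \right)} 12 = \frac{-3 - \frac{5}{-1}}{-2 + \left(\left(-1\right) \left(-2\right) + 5 \left(- \frac{5}{-1}\right)\right)^{2}} + 0 \cdot 12 = \frac{-3 - -5}{-2 + \left(2 + 5 \left(\left(-5\right) \left(-1\right)\right)\right)^{2}} + 0 = \frac{-3 + 5}{-2 + \left(2 + 5 \cdot 5\right)^{2}} + 0 = \frac{1}{-2 + \left(2 + 25\right)^{2}} \cdot 2 + 0 = \frac{1}{-2 + 27^{2}} \cdot 2 + 0 = \frac{1}{-2 + 729} \cdot 2 + 0 = \frac{1}{727} \cdot 2 + 0 = \frac{2}{727} + 0 = \frac{2}{727}$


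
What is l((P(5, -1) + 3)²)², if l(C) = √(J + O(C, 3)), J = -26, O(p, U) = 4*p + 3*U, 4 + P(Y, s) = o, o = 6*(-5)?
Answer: 3827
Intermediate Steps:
o = -30
P(Y, s) = -34 (P(Y, s) = -4 - 30 = -34)
O(p, U) = 3*U + 4*p
l(C) = √(-17 + 4*C) (l(C) = √(-26 + (3*3 + 4*C)) = √(-26 + (9 + 4*C)) = √(-17 + 4*C))
l((P(5, -1) + 3)²)² = (√(-17 + 4*(-34 + 3)²))² = (√(-17 + 4*(-31)²))² = (√(-17 + 4*961))² = (√(-17 + 3844))² = (√3827)² = 3827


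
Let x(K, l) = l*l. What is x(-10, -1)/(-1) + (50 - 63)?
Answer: -14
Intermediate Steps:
x(K, l) = l**2
x(-10, -1)/(-1) + (50 - 63) = (-1)**2/(-1) + (50 - 63) = 1*(-1) - 13 = -1 - 13 = -14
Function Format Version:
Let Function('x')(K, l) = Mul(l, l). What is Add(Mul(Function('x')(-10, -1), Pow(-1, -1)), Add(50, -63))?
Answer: -14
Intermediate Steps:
Function('x')(K, l) = Pow(l, 2)
Add(Mul(Function('x')(-10, -1), Pow(-1, -1)), Add(50, -63)) = Add(Mul(Pow(-1, 2), Pow(-1, -1)), Add(50, -63)) = Add(Mul(1, -1), -13) = Add(-1, -13) = -14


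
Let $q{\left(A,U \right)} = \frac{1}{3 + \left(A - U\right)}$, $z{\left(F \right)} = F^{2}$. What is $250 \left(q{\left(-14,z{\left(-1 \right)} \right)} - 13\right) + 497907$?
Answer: $\frac{2967817}{6} \approx 4.9464 \cdot 10^{5}$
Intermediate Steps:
$q{\left(A,U \right)} = \frac{1}{3 + A - U}$
$250 \left(q{\left(-14,z{\left(-1 \right)} \right)} - 13\right) + 497907 = 250 \left(\frac{1}{3 - 14 - \left(-1\right)^{2}} - 13\right) + 497907 = 250 \left(\frac{1}{3 - 14 - 1} - 13\right) + 497907 = 250 \left(\frac{1}{-12} - 13\right) + 497907 = 250 \left(- \frac{1}{12} - 13\right) + 497907 = 250 \left(- \frac{157}{12}\right) + 497907 = - \frac{19625}{6} + 497907 = \frac{2967817}{6}$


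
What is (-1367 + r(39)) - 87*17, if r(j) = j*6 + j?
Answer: -2573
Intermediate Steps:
r(j) = 7*j (r(j) = 6*j + j = 7*j)
(-1367 + r(39)) - 87*17 = (-1367 + 7*39) - 87*17 = (-1367 + 273) - 1479 = -1094 - 1479 = -2573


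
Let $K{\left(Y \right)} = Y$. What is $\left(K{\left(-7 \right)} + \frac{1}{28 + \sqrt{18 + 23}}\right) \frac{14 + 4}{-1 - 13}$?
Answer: $\frac{6651}{743} + \frac{9 \sqrt{41}}{5201} \approx 8.9626$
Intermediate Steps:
$\left(K{\left(-7 \right)} + \frac{1}{28 + \sqrt{18 + 23}}\right) \frac{14 + 4}{-1 - 13} = \left(-7 + \frac{1}{28 + \sqrt{18 + 23}}\right) \frac{14 + 4}{-1 - 13} = \left(-7 + \frac{1}{28 + \sqrt{41}}\right) \frac{18}{-14} = \left(-7 + \frac{1}{28 + \sqrt{41}}\right) 18 \left(- \frac{1}{14}\right) = \left(-7 + \frac{1}{28 + \sqrt{41}}\right) \left(- \frac{9}{7}\right) = 9 - \frac{9}{7 \left(28 + \sqrt{41}\right)}$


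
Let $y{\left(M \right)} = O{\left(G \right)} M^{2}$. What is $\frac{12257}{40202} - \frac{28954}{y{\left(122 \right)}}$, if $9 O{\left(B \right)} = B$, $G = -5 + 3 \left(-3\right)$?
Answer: $\frac{3257535751}{2094282988} \approx 1.5554$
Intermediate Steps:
$G = -14$ ($G = -5 - 9 = -14$)
$O{\left(B \right)} = \frac{B}{9}$
$y{\left(M \right)} = - \frac{14 M^{2}}{9}$ ($y{\left(M \right)} = \frac{1}{9} \left(-14\right) M^{2} = - \frac{14 M^{2}}{9}$)
$\frac{12257}{40202} - \frac{28954}{y{\left(122 \right)}} = \frac{12257}{40202} - \frac{28954}{\left(- \frac{14}{9}\right) 122^{2}} = 12257 \cdot \frac{1}{40202} - \frac{28954}{\left(- \frac{14}{9}\right) 14884} = \frac{12257}{40202} - \frac{28954}{- \frac{208376}{9}} = \frac{12257}{40202} - - \frac{130293}{104188} = \frac{12257}{40202} + \frac{130293}{104188} = \frac{3257535751}{2094282988}$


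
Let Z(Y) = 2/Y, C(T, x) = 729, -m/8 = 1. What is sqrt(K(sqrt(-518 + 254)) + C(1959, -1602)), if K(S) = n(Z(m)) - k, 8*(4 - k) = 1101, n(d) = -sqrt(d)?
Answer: sqrt(13802 - 8*I)/4 ≈ 29.37 - 0.0085119*I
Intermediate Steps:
m = -8 (m = -8*1 = -8)
k = -1069/8 (k = 4 - 1/8*1101 = 4 - 1101/8 = -1069/8 ≈ -133.63)
K(S) = 1069/8 - I/2 (K(S) = -sqrt(2/(-8)) - 1*(-1069/8) = -sqrt(2*(-1/8)) + 1069/8 = -sqrt(-1/4) + 1069/8 = -I/2 + 1069/8 = 1069/8 - I/2)
sqrt(K(sqrt(-518 + 254)) + C(1959, -1602)) = sqrt((1069/8 - I/2) + 729) = sqrt(6901/8 - I/2)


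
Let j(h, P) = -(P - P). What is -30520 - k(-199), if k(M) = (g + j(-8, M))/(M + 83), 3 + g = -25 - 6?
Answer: -1770177/58 ≈ -30520.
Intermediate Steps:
j(h, P) = 0 (j(h, P) = -1*0 = 0)
g = -34 (g = -3 + (-25 - 6) = -3 - 31 = -34)
k(M) = -34/(83 + M) (k(M) = (-34 + 0)/(M + 83) = -34/(83 + M))
-30520 - k(-199) = -30520 - (-34)/(83 - 199) = -30520 - (-34)/(-116) = -30520 - (-34)*(-1)/116 = -30520 - 1*17/58 = -30520 - 17/58 = -1770177/58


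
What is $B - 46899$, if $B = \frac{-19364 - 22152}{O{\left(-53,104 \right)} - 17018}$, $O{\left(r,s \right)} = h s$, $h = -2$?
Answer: $- \frac{403920329}{8613} \approx -46897.0$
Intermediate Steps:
$O{\left(r,s \right)} = - 2 s$
$B = \frac{20758}{8613}$ ($B = \frac{-19364 - 22152}{\left(-2\right) 104 - 17018} = - \frac{41516}{-208 - 17018} = - \frac{41516}{-17226} = \left(-41516\right) \left(- \frac{1}{17226}\right) = \frac{20758}{8613} \approx 2.4101$)
$B - 46899 = \frac{20758}{8613} - 46899 = - \frac{403920329}{8613}$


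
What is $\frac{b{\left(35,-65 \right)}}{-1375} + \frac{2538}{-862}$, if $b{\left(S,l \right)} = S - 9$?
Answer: $- \frac{1756081}{592625} \approx -2.9632$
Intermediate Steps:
$b{\left(S,l \right)} = -9 + S$
$\frac{b{\left(35,-65 \right)}}{-1375} + \frac{2538}{-862} = \frac{-9 + 35}{-1375} + \frac{2538}{-862} = 26 \left(- \frac{1}{1375}\right) + 2538 \left(- \frac{1}{862}\right) = - \frac{26}{1375} - \frac{1269}{431} = - \frac{1756081}{592625}$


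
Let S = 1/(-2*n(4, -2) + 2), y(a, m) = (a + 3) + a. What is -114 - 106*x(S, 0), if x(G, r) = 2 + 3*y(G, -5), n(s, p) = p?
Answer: -1386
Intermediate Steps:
y(a, m) = 3 + 2*a (y(a, m) = (3 + a) + a = 3 + 2*a)
S = ⅙ (S = 1/(-2*(-2) + 2) = 1/(4 + 2) = 1/6 = ⅙ ≈ 0.16667)
x(G, r) = 11 + 6*G (x(G, r) = 2 + 3*(3 + 2*G) = 2 + (9 + 6*G) = 11 + 6*G)
-114 - 106*x(S, 0) = -114 - 106*(11 + 6*(⅙)) = -114 - 106*(11 + 1) = -114 - 106*12 = -114 - 1272 = -1386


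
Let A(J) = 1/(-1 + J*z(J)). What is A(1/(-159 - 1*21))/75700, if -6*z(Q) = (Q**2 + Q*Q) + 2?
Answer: -174960/13219944443 ≈ -1.3235e-5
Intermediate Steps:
z(Q) = -1/3 - Q**2/3 (z(Q) = -((Q**2 + Q*Q) + 2)/6 = -((Q**2 + Q**2) + 2)/6 = -(2*Q**2 + 2)/6 = -(2 + 2*Q**2)/6 = -1/3 - Q**2/3)
A(J) = 1/(-1 + J*(-1/3 - J**2/3))
A(1/(-159 - 1*21))/75700 = -3/(3 + 1/(-159 - 1*21) + (1/(-159 - 1*21))**3)/75700 = -3/(3 + 1/(-159 - 21) + (1/(-159 - 21))**3)*(1/75700) = -3/(3 + 1/(-180) + (1/(-180))**3)*(1/75700) = -3/(3 - 1/180 + (-1/180)**3)*(1/75700) = -3/(3 - 1/180 - 1/5832000)*(1/75700) = -3/17463599/5832000*(1/75700) = -3*5832000/17463599*(1/75700) = -17496000/17463599*1/75700 = -174960/13219944443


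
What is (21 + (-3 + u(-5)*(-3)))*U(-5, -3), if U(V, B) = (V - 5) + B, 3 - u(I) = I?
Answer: 78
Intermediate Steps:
u(I) = 3 - I
U(V, B) = -5 + B + V (U(V, B) = (-5 + V) + B = -5 + B + V)
(21 + (-3 + u(-5)*(-3)))*U(-5, -3) = (21 + (-3 + (3 - 1*(-5))*(-3)))*(-5 - 3 - 5) = (21 + (-3 + (3 + 5)*(-3)))*(-13) = (21 + (-3 + 8*(-3)))*(-13) = (21 + (-3 - 24))*(-13) = (21 - 27)*(-13) = -6*(-13) = 78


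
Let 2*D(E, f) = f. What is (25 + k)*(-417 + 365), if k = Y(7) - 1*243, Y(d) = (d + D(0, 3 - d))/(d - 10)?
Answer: 34268/3 ≈ 11423.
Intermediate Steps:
D(E, f) = f/2
Y(d) = (3/2 + d/2)/(-10 + d) (Y(d) = (d + (3 - d)/2)/(d - 10) = (d + (3/2 - d/2))/(-10 + d) = (3/2 + d/2)/(-10 + d))
k = -734/3 (k = (3 + 7)/(2*(-10 + 7)) - 1*243 = (1/2)*10/(-3) - 243 = (1/2)*(-1/3)*10 - 243 = -5/3 - 243 = -734/3 ≈ -244.67)
(25 + k)*(-417 + 365) = (25 - 734/3)*(-417 + 365) = -659/3*(-52) = 34268/3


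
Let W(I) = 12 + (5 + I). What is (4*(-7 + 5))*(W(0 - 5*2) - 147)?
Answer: 1120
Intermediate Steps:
W(I) = 17 + I
(4*(-7 + 5))*(W(0 - 5*2) - 147) = (4*(-7 + 5))*((17 + (0 - 5*2)) - 147) = (4*(-2))*((17 + (0 - 10)) - 147) = -8*((17 - 10) - 147) = -8*(7 - 147) = -8*(-140) = 1120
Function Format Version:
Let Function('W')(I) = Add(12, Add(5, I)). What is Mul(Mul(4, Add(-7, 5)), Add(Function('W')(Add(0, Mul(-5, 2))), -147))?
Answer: 1120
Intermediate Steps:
Function('W')(I) = Add(17, I)
Mul(Mul(4, Add(-7, 5)), Add(Function('W')(Add(0, Mul(-5, 2))), -147)) = Mul(Mul(4, Add(-7, 5)), Add(Add(17, Add(0, Mul(-5, 2))), -147)) = Mul(Mul(4, -2), Add(Add(17, Add(0, -10)), -147)) = Mul(-8, Add(Add(17, -10), -147)) = Mul(-8, Add(7, -147)) = Mul(-8, -140) = 1120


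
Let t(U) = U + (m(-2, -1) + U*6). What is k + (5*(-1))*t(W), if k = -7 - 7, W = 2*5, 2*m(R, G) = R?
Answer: -359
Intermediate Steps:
m(R, G) = R/2
W = 10
t(U) = -1 + 7*U (t(U) = U + ((½)*(-2) + U*6) = U + (-1 + 6*U) = -1 + 7*U)
k = -14
k + (5*(-1))*t(W) = -14 + (5*(-1))*(-1 + 7*10) = -14 - 5*(-1 + 70) = -14 - 5*69 = -14 - 345 = -359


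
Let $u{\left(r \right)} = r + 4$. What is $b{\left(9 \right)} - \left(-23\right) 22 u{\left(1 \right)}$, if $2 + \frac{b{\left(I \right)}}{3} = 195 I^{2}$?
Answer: $49909$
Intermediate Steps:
$u{\left(r \right)} = 4 + r$
$b{\left(I \right)} = -6 + 585 I^{2}$ ($b{\left(I \right)} = -6 + 3 \cdot 195 I^{2} = -6 + 585 I^{2}$)
$b{\left(9 \right)} - \left(-23\right) 22 u{\left(1 \right)} = \left(-6 + 585 \cdot 9^{2}\right) - \left(-23\right) 22 \left(4 + 1\right) = \left(-6 + 585 \cdot 81\right) - \left(-506\right) 5 = \left(-6 + 47385\right) - -2530 = 47379 + 2530 = 49909$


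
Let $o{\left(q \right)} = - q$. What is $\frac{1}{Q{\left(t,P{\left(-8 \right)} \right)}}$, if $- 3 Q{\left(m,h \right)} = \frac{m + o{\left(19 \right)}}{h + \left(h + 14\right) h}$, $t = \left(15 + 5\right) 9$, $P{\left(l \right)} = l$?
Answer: $\frac{24}{23} \approx 1.0435$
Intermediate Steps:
$t = 180$ ($t = 20 \cdot 9 = 180$)
$Q{\left(m,h \right)} = - \frac{-19 + m}{3 \left(h + h \left(14 + h\right)\right)}$ ($Q{\left(m,h \right)} = - \frac{\left(m - 19\right) \frac{1}{h + \left(h + 14\right) h}}{3} = - \frac{\left(m - 19\right) \frac{1}{h + \left(14 + h\right) h}}{3} = - \frac{\left(-19 + m\right) \frac{1}{h + h \left(14 + h\right)}}{3} = - \frac{\frac{1}{h + h \left(14 + h\right)} \left(-19 + m\right)}{3} = - \frac{-19 + m}{3 \left(h + h \left(14 + h\right)\right)}$)
$\frac{1}{Q{\left(t,P{\left(-8 \right)} \right)}} = \frac{1}{\frac{1}{3} \frac{1}{-8} \frac{1}{15 - 8} \left(19 - 180\right)} = \frac{1}{\frac{1}{3} \left(- \frac{1}{8}\right) \frac{1}{7} \left(19 - 180\right)} = \frac{1}{\frac{1}{3} \left(- \frac{1}{8}\right) \frac{1}{7} \left(-161\right)} = \frac{1}{\frac{23}{24}} = \frac{24}{23}$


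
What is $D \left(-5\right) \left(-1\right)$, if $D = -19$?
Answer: $-95$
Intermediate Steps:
$D \left(-5\right) \left(-1\right) = \left(-19\right) \left(-5\right) \left(-1\right) = 95 \left(-1\right) = -95$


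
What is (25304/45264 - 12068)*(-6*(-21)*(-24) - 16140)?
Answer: 218078593714/943 ≈ 2.3126e+8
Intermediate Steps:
(25304/45264 - 12068)*(-6*(-21)*(-24) - 16140) = (25304*(1/45264) - 12068)*(126*(-24) - 16140) = (3163/5658 - 12068)*(-3024 - 16140) = -68277581/5658*(-19164) = 218078593714/943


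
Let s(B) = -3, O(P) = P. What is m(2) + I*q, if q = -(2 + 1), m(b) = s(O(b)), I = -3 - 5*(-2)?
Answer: -24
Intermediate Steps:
I = 7 (I = -3 - 1*(-10) = -3 + 10 = 7)
m(b) = -3
q = -3 (q = -1*3 = -3)
m(2) + I*q = -3 + 7*(-3) = -3 - 21 = -24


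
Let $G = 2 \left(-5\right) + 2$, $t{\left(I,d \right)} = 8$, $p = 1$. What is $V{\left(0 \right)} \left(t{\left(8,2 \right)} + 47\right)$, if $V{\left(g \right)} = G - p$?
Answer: $-495$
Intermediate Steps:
$G = -8$ ($G = -10 + 2 = -8$)
$V{\left(g \right)} = -9$ ($V{\left(g \right)} = -8 - 1 = -9$)
$V{\left(0 \right)} \left(t{\left(8,2 \right)} + 47\right) = - 9 \left(8 + 47\right) = \left(-9\right) 55 = -495$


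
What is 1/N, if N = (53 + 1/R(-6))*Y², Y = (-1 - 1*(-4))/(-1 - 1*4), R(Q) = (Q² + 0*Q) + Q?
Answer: 250/4773 ≈ 0.052378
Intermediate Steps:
R(Q) = Q + Q² (R(Q) = (Q² + 0) + Q = Q² + Q = Q + Q²)
Y = -⅗ (Y = (-1 + 4)/(-1 - 4) = 3/(-5) = 3*(-⅕) = -⅗ ≈ -0.60000)
N = 4773/250 (N = (53 + 1/(-6*(1 - 6)))*(-⅗)² = (53 + 1/(-6*(-5)))*(9/25) = (53 + 1/30)*(9/25) = (1591/30)*(9/25) = 4773/250 ≈ 19.092)
1/N = 1/(4773/250) = 250/4773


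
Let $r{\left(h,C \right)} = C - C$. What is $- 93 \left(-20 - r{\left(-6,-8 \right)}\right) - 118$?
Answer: $1742$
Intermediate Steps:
$r{\left(h,C \right)} = 0$
$- 93 \left(-20 - r{\left(-6,-8 \right)}\right) - 118 = - 93 \left(-20 - 0\right) - 118 = - 93 \left(-20 + 0\right) - 118 = \left(-93\right) \left(-20\right) - 118 = 1860 - 118 = 1742$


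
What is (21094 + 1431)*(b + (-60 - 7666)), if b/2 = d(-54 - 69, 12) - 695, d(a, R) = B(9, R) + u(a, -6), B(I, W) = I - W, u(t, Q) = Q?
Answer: -205743350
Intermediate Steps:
d(a, R) = 3 - R (d(a, R) = (9 - R) - 6 = 3 - R)
b = -1408 (b = 2*((3 - 1*12) - 695) = 2*((3 - 12) - 695) = 2*(-9 - 695) = 2*(-704) = -1408)
(21094 + 1431)*(b + (-60 - 7666)) = (21094 + 1431)*(-1408 + (-60 - 7666)) = 22525*(-1408 - 7726) = 22525*(-9134) = -205743350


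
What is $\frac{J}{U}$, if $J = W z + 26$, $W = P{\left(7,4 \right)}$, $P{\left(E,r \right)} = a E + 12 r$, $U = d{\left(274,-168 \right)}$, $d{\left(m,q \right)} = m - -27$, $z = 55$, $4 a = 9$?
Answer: $\frac{14129}{1204} \approx 11.735$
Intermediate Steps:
$a = \frac{9}{4}$ ($a = \frac{1}{4} \cdot 9 = \frac{9}{4} \approx 2.25$)
$d{\left(m,q \right)} = 27 + m$ ($d{\left(m,q \right)} = m + 27 = 27 + m$)
$U = 301$ ($U = 27 + 274 = 301$)
$P{\left(E,r \right)} = 12 r + \frac{9 E}{4}$ ($P{\left(E,r \right)} = \frac{9 E}{4} + 12 r = 12 r + \frac{9 E}{4}$)
$W = \frac{255}{4}$ ($W = 12 \cdot 4 + \frac{9}{4} \cdot 7 = 48 + \frac{63}{4} = \frac{255}{4} \approx 63.75$)
$J = \frac{14129}{4}$ ($J = \frac{255}{4} \cdot 55 + 26 = \frac{14025}{4} + 26 = \frac{14129}{4} \approx 3532.3$)
$\frac{J}{U} = \frac{14129}{4 \cdot 301} = \frac{14129}{4} \cdot \frac{1}{301} = \frac{14129}{1204}$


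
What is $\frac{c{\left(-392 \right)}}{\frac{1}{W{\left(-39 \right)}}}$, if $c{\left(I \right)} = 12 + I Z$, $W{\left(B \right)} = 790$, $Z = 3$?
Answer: $-919560$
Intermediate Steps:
$c{\left(I \right)} = 12 + 3 I$ ($c{\left(I \right)} = 12 + I 3 = 12 + 3 I$)
$\frac{c{\left(-392 \right)}}{\frac{1}{W{\left(-39 \right)}}} = \frac{12 + 3 \left(-392\right)}{\frac{1}{790}} = \left(12 - 1176\right) \frac{1}{\frac{1}{790}} = \left(-1164\right) 790 = -919560$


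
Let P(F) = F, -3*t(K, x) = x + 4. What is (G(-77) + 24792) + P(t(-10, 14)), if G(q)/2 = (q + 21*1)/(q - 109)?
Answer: 2305154/93 ≈ 24787.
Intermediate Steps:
t(K, x) = -4/3 - x/3 (t(K, x) = -(x + 4)/3 = -(4 + x)/3 = -4/3 - x/3)
G(q) = 2*(21 + q)/(-109 + q) (G(q) = 2*((q + 21*1)/(q - 109)) = 2*((q + 21)/(-109 + q)) = 2*((21 + q)/(-109 + q)) = 2*(21 + q)/(-109 + q))
(G(-77) + 24792) + P(t(-10, 14)) = (2*(21 - 77)/(-109 - 77) + 24792) + (-4/3 - ⅓*14) = (2*(-56)/(-186) + 24792) + (-4/3 - 14/3) = (2*(-1/186)*(-56) + 24792) - 6 = (56/93 + 24792) - 6 = 2305712/93 - 6 = 2305154/93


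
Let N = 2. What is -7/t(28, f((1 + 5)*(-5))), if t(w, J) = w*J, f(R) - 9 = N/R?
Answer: -15/536 ≈ -0.027985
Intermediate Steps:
f(R) = 9 + 2/R
t(w, J) = J*w
-7/t(28, f((1 + 5)*(-5))) = -7*1/(28*(9 + 2/(((1 + 5)*(-5))))) = -7*1/(28*(9 + 2/((6*(-5))))) = -7*1/(28*(9 + 2/(-30))) = -7*1/(28*(9 + 2*(-1/30))) = -7*1/(28*(9 - 1/15)) = -7/((134/15)*28) = -7/3752/15 = -7*15/3752 = -15/536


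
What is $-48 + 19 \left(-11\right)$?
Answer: $-257$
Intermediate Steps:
$-48 + 19 \left(-11\right) = -48 - 209 = -257$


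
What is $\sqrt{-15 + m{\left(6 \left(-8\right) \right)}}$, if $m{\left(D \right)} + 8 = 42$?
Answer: $\sqrt{19} \approx 4.3589$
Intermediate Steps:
$m{\left(D \right)} = 34$ ($m{\left(D \right)} = -8 + 42 = 34$)
$\sqrt{-15 + m{\left(6 \left(-8\right) \right)}} = \sqrt{-15 + 34} = \sqrt{19}$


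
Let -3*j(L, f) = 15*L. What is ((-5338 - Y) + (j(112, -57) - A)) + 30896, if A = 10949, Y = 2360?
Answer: 11689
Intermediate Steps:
j(L, f) = -5*L
((-5338 - Y) + (j(112, -57) - A)) + 30896 = ((-5338 - 1*2360) + (-5*112 - 1*10949)) + 30896 = ((-5338 - 2360) + (-560 - 10949)) + 30896 = (-7698 - 11509) + 30896 = -19207 + 30896 = 11689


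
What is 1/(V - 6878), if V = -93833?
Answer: -1/100711 ≈ -9.9294e-6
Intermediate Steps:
1/(V - 6878) = 1/(-93833 - 6878) = 1/(-100711) = -1/100711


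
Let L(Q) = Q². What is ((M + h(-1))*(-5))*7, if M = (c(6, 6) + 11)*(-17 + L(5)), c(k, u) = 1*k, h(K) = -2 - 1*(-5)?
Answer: -4865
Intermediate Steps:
h(K) = 3 (h(K) = -2 + 5 = 3)
c(k, u) = k
M = 136 (M = (6 + 11)*(-17 + 5²) = 17*(-17 + 25) = 17*8 = 136)
((M + h(-1))*(-5))*7 = ((136 + 3)*(-5))*7 = (139*(-5))*7 = -695*7 = -4865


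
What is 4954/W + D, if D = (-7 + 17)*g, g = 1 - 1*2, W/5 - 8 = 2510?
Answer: -60473/6295 ≈ -9.6065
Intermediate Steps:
W = 12590 (W = 40 + 5*2510 = 40 + 12550 = 12590)
g = -1 (g = 1 - 2 = -1)
D = -10 (D = (-7 + 17)*(-1) = 10*(-1) = -10)
4954/W + D = 4954/12590 - 10 = 4954*(1/12590) - 10 = 2477/6295 - 10 = -60473/6295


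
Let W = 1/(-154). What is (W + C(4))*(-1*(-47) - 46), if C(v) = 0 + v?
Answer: 615/154 ≈ 3.9935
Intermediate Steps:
C(v) = v
W = -1/154 ≈ -0.0064935
(W + C(4))*(-1*(-47) - 46) = (-1/154 + 4)*(-1*(-47) - 46) = 615*(47 - 46)/154 = (615/154)*1 = 615/154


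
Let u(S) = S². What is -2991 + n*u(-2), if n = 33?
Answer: -2859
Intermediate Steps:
-2991 + n*u(-2) = -2991 + 33*(-2)² = -2991 + 33*4 = -2991 + 132 = -2859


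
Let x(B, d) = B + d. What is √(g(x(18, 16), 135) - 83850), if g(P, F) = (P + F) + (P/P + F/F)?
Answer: I*√83679 ≈ 289.27*I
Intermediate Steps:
g(P, F) = 2 + F + P (g(P, F) = (F + P) + (1 + 1) = (F + P) + 2 = 2 + F + P)
√(g(x(18, 16), 135) - 83850) = √((2 + 135 + (18 + 16)) - 83850) = √((2 + 135 + 34) - 83850) = √(171 - 83850) = √(-83679) = I*√83679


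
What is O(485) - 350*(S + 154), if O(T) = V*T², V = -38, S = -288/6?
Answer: -8975650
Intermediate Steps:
S = -48 (S = -288*⅙ = -48)
O(T) = -38*T²
O(485) - 350*(S + 154) = -38*485² - 350*(-48 + 154) = -38*235225 - 350*106 = -8938550 - 1*37100 = -8938550 - 37100 = -8975650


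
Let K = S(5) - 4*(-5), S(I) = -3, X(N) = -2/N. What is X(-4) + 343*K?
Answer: 11663/2 ≈ 5831.5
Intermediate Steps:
K = 17 (K = -3 - 4*(-5) = -3 + 20 = 17)
X(-4) + 343*K = -2/(-4) + 343*17 = -2*(-1/4) + 5831 = 1/2 + 5831 = 11663/2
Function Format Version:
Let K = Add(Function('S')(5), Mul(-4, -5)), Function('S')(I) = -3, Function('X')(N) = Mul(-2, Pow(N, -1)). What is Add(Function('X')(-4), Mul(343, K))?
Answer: Rational(11663, 2) ≈ 5831.5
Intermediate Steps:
K = 17 (K = Add(-3, Mul(-4, -5)) = Add(-3, 20) = 17)
Add(Function('X')(-4), Mul(343, K)) = Add(Mul(-2, Pow(-4, -1)), Mul(343, 17)) = Add(Mul(-2, Rational(-1, 4)), 5831) = Add(Rational(1, 2), 5831) = Rational(11663, 2)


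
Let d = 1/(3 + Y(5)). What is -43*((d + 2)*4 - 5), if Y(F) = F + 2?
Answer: -731/5 ≈ -146.20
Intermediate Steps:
Y(F) = 2 + F
d = ⅒ (d = 1/(3 + (2 + 5)) = 1/(3 + 7) = 1/10 = ⅒ ≈ 0.10000)
-43*((d + 2)*4 - 5) = -43*((⅒ + 2)*4 - 5) = -43*((21/10)*4 - 5) = -43*(42/5 - 5) = -43*17/5 = -731/5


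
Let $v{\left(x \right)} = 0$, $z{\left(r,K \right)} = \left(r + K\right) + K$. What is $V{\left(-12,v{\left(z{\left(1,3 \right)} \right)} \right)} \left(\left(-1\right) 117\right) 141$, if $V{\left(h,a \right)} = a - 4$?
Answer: $65988$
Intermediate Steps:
$z{\left(r,K \right)} = r + 2 K$ ($z{\left(r,K \right)} = \left(K + r\right) + K = r + 2 K$)
$V{\left(h,a \right)} = -4 + a$ ($V{\left(h,a \right)} = a - 4 = -4 + a$)
$V{\left(-12,v{\left(z{\left(1,3 \right)} \right)} \right)} \left(\left(-1\right) 117\right) 141 = \left(-4 + 0\right) \left(\left(-1\right) 117\right) 141 = \left(-4\right) \left(-117\right) 141 = 468 \cdot 141 = 65988$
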